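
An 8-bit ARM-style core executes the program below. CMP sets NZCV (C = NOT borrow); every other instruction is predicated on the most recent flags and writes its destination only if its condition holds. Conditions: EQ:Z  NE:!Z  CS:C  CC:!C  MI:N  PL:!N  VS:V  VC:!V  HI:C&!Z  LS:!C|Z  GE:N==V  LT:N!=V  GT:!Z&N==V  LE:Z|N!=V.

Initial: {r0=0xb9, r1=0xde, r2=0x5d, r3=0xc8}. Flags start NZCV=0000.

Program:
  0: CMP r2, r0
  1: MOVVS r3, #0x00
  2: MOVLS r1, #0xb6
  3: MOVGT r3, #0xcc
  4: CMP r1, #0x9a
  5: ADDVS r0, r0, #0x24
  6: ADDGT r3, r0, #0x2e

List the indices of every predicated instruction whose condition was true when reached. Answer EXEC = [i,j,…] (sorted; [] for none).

0: ✓ CMP  NZCV=1001
1: ✓ MOVVS  r3←0x00
2: ✓ MOVLS  r1←0xb6
3: ✓ MOVGT  r3←0xcc
4: ✓ CMP  NZCV=0010
5: · ADDVS
6: ✓ ADDGT  r3←0xe7

EXEC = [1,2,3,6]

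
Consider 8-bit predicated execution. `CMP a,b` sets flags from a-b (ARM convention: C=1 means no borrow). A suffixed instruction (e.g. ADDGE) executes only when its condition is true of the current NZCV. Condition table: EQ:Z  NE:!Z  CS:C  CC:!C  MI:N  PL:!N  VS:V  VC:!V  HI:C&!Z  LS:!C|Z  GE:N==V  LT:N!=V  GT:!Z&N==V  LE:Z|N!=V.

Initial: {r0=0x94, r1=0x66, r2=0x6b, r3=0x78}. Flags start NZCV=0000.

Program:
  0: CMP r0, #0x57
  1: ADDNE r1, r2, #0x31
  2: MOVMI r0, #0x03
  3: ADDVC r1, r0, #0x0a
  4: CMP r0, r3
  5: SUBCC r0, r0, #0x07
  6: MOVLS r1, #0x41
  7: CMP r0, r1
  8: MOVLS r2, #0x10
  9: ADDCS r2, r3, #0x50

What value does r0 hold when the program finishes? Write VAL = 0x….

0: ✓ CMP  NZCV=0011
1: ✓ ADDNE  r1←0x9c
2: · MOVMI
3: · ADDVC
4: ✓ CMP  NZCV=0011
5: · SUBCC
6: · MOVLS
7: ✓ CMP  NZCV=1000
8: ✓ MOVLS  r2←0x10
9: · ADDCS

VAL = 0x94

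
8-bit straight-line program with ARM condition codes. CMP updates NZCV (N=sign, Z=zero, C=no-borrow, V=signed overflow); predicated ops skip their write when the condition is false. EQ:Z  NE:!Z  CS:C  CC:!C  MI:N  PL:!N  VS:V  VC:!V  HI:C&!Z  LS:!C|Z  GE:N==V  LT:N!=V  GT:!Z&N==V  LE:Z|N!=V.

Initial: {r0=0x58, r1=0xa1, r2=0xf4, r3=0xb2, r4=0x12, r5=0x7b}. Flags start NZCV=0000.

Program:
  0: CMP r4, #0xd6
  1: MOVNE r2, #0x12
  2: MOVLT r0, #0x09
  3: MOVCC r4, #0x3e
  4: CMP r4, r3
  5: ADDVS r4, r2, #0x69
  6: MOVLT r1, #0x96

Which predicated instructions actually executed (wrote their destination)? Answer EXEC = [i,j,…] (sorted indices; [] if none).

EXEC = [1,3,5]

[0] flags=0000 → (cmp)
[1] flags=0000 NE?T → r2=0x12
[2] flags=0000 LT?F → skip
[3] flags=0000 CC?T → r4=0x3e
[4] flags=1001 → (cmp)
[5] flags=1001 VS?T → r4=0x7b
[6] flags=1001 LT?F → skip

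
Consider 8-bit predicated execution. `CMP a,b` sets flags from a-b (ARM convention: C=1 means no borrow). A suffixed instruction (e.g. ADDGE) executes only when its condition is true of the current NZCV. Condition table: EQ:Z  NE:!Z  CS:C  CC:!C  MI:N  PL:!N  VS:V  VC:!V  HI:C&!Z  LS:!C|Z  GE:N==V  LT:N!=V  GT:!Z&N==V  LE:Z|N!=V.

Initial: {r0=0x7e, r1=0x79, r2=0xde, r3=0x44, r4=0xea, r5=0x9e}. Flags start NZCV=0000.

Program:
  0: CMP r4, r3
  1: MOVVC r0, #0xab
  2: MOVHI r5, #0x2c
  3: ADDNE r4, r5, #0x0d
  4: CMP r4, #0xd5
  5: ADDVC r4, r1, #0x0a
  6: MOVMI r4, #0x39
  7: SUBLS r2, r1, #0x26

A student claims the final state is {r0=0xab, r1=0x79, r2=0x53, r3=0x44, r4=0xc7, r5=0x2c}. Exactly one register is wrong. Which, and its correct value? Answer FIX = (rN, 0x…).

FIX = (r4, 0x83)

0: ✓ CMP  NZCV=1010
1: ✓ MOVVC  r0←0xab
2: ✓ MOVHI  r5←0x2c
3: ✓ ADDNE  r4←0x39
4: ✓ CMP  NZCV=0000
5: ✓ ADDVC  r4←0x83
6: · MOVMI
7: ✓ SUBLS  r2←0x53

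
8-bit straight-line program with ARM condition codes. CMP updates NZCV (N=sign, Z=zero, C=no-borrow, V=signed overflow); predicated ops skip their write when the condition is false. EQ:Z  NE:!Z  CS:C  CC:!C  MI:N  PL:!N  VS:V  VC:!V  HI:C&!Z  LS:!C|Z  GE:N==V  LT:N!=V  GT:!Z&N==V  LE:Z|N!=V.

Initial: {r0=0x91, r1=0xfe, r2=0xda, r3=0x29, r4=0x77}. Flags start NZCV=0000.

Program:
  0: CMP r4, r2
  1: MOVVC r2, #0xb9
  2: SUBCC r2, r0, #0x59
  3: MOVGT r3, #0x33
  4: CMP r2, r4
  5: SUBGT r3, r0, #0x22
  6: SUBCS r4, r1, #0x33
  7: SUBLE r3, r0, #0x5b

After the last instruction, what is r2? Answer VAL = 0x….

VAL = 0x38

[0] flags=1001 → (cmp)
[1] flags=1001 VC?F → skip
[2] flags=1001 CC?T → r2=0x38
[3] flags=1001 GT?T → r3=0x33
[4] flags=1000 → (cmp)
[5] flags=1000 GT?F → skip
[6] flags=1000 CS?F → skip
[7] flags=1000 LE?T → r3=0x36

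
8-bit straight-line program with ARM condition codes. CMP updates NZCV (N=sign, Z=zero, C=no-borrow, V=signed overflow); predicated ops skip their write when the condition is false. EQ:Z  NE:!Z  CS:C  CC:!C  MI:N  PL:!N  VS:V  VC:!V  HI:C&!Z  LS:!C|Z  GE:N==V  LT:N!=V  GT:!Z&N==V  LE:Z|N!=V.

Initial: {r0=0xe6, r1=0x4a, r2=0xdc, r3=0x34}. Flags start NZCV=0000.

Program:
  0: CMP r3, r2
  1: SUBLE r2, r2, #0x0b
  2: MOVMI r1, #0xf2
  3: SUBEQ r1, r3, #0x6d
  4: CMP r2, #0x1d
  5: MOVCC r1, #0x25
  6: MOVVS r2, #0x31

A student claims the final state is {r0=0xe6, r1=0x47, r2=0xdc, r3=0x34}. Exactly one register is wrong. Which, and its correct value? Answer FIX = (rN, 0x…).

[0] flags=0000 → (cmp)
[1] flags=0000 LE?F → skip
[2] flags=0000 MI?F → skip
[3] flags=0000 EQ?F → skip
[4] flags=1010 → (cmp)
[5] flags=1010 CC?F → skip
[6] flags=1010 VS?F → skip

FIX = (r1, 0x4a)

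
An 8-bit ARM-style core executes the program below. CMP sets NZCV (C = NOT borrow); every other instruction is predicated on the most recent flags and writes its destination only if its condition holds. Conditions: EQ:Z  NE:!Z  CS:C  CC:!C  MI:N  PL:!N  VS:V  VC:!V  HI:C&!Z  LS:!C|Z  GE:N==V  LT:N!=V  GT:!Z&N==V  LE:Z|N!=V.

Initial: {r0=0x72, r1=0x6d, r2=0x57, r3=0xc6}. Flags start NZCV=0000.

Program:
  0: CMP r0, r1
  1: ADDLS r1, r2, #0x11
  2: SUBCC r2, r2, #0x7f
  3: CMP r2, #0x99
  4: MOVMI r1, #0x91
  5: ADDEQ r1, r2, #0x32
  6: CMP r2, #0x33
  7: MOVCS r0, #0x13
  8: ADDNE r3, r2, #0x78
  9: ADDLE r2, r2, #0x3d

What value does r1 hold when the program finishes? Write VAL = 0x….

VAL = 0x91

[0] flags=0010 → (cmp)
[1] flags=0010 LS?F → skip
[2] flags=0010 CC?F → skip
[3] flags=1001 → (cmp)
[4] flags=1001 MI?T → r1=0x91
[5] flags=1001 EQ?F → skip
[6] flags=0010 → (cmp)
[7] flags=0010 CS?T → r0=0x13
[8] flags=0010 NE?T → r3=0xcf
[9] flags=0010 LE?F → skip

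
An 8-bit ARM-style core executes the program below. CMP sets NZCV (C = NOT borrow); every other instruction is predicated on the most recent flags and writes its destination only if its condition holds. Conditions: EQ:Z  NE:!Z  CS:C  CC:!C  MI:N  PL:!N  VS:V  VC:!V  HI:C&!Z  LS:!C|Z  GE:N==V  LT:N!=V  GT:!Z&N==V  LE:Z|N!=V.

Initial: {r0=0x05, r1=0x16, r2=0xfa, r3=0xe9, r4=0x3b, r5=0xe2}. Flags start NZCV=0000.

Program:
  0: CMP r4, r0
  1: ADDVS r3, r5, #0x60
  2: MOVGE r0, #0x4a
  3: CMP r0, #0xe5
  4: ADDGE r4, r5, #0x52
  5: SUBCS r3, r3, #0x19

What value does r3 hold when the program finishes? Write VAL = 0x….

VAL = 0xe9

0: ✓ CMP  NZCV=0010
1: · ADDVS
2: ✓ MOVGE  r0←0x4a
3: ✓ CMP  NZCV=0000
4: ✓ ADDGE  r4←0x34
5: · SUBCS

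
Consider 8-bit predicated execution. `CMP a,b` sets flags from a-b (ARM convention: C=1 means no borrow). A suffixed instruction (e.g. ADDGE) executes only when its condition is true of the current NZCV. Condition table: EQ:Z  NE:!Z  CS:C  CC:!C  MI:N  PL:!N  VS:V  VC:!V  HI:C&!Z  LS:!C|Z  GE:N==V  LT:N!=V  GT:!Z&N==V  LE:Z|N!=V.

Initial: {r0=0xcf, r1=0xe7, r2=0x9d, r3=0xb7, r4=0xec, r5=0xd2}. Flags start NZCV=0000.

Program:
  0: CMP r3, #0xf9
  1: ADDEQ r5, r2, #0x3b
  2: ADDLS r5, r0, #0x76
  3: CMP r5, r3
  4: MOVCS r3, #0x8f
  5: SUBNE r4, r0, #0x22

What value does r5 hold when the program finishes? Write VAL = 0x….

0: ✓ CMP  NZCV=1000
1: · ADDEQ
2: ✓ ADDLS  r5←0x45
3: ✓ CMP  NZCV=1001
4: · MOVCS
5: ✓ SUBNE  r4←0xad

VAL = 0x45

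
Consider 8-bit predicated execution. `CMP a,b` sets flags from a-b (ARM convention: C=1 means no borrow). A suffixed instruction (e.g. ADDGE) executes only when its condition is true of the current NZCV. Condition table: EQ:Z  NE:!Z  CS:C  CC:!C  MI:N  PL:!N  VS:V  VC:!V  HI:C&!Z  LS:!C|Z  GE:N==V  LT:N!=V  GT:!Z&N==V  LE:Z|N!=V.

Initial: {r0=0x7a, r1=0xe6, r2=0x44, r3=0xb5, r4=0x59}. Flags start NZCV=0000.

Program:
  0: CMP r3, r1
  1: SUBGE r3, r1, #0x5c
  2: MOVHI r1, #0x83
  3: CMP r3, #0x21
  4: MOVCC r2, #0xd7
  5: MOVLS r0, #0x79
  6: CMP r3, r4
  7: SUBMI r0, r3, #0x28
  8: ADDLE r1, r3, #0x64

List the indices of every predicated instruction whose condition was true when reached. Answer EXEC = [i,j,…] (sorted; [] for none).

EXEC = [8]

[0] flags=1000 → (cmp)
[1] flags=1000 GE?F → skip
[2] flags=1000 HI?F → skip
[3] flags=1010 → (cmp)
[4] flags=1010 CC?F → skip
[5] flags=1010 LS?F → skip
[6] flags=0011 → (cmp)
[7] flags=0011 MI?F → skip
[8] flags=0011 LE?T → r1=0x19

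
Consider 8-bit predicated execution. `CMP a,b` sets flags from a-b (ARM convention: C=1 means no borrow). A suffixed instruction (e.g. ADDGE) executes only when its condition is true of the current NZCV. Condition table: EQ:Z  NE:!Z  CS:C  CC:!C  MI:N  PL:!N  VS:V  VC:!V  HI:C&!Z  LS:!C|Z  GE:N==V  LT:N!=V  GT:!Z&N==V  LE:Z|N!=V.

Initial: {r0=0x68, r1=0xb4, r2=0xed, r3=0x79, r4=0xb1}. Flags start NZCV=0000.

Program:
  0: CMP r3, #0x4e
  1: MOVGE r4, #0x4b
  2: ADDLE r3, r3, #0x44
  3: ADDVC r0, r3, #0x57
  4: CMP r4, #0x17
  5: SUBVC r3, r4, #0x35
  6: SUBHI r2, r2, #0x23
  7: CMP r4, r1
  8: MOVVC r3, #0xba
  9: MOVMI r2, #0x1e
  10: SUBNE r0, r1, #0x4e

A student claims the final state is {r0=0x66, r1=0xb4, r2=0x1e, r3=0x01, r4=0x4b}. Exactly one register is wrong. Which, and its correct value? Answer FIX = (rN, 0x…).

FIX = (r3, 0x16)

0: ✓ CMP  NZCV=0010
1: ✓ MOVGE  r4←0x4b
2: · ADDLE
3: ✓ ADDVC  r0←0xd0
4: ✓ CMP  NZCV=0010
5: ✓ SUBVC  r3←0x16
6: ✓ SUBHI  r2←0xca
7: ✓ CMP  NZCV=1001
8: · MOVVC
9: ✓ MOVMI  r2←0x1e
10: ✓ SUBNE  r0←0x66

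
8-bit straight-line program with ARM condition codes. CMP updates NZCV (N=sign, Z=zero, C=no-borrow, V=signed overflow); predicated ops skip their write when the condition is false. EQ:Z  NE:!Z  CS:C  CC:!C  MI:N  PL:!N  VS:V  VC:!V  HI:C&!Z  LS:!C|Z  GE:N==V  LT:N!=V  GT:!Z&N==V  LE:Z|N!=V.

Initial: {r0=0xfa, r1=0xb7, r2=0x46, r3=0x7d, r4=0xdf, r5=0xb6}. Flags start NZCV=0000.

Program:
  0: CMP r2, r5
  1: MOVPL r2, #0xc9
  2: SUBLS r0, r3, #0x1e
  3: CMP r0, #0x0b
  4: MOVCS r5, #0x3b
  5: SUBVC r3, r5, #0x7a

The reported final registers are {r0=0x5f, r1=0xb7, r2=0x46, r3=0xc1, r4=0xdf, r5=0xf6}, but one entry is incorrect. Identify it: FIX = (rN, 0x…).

FIX = (r5, 0x3b)

0: ✓ CMP  NZCV=1001
1: · MOVPL
2: ✓ SUBLS  r0←0x5f
3: ✓ CMP  NZCV=0010
4: ✓ MOVCS  r5←0x3b
5: ✓ SUBVC  r3←0xc1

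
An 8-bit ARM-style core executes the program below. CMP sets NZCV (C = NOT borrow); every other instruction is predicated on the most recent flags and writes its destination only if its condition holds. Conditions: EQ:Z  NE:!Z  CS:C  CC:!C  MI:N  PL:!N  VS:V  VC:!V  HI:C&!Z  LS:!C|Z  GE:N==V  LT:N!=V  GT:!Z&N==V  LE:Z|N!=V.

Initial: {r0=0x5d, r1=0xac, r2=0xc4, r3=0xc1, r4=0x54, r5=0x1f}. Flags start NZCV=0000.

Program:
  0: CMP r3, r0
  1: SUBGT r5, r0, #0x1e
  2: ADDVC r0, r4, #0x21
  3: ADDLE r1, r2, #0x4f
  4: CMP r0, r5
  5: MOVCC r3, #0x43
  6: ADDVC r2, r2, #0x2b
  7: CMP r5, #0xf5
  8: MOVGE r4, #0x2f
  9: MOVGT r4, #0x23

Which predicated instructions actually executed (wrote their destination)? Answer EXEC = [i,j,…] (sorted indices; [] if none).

EXEC = [3,6,8,9]

0: ✓ CMP  NZCV=0011
1: · SUBGT
2: · ADDVC
3: ✓ ADDLE  r1←0x13
4: ✓ CMP  NZCV=0010
5: · MOVCC
6: ✓ ADDVC  r2←0xef
7: ✓ CMP  NZCV=0000
8: ✓ MOVGE  r4←0x2f
9: ✓ MOVGT  r4←0x23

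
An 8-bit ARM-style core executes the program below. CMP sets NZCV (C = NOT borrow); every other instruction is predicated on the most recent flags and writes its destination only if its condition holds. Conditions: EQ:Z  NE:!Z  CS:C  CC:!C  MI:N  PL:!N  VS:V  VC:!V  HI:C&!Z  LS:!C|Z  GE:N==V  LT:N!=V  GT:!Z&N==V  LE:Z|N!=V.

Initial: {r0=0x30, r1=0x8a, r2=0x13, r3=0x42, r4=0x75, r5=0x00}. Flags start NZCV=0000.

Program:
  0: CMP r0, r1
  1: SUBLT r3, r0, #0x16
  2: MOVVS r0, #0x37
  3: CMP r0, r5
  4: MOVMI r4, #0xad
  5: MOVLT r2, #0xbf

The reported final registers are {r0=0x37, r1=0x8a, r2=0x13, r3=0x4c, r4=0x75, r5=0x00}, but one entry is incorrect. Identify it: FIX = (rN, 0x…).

[0] flags=1001 → (cmp)
[1] flags=1001 LT?F → skip
[2] flags=1001 VS?T → r0=0x37
[3] flags=0010 → (cmp)
[4] flags=0010 MI?F → skip
[5] flags=0010 LT?F → skip

FIX = (r3, 0x42)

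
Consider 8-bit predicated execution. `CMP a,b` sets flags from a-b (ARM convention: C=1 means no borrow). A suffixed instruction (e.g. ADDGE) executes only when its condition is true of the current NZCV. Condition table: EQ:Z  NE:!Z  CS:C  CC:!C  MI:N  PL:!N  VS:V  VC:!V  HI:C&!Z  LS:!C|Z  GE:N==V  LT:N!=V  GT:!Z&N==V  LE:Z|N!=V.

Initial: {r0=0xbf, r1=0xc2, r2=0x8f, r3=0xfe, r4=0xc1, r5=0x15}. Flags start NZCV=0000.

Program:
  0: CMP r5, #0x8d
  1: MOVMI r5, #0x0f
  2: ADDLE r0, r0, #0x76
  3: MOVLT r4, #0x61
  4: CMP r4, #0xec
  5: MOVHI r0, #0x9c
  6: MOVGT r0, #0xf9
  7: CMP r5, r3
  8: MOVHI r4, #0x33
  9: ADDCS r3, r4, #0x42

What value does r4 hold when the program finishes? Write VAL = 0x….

0: ✓ CMP  NZCV=1001
1: ✓ MOVMI  r5←0x0f
2: · ADDLE
3: · MOVLT
4: ✓ CMP  NZCV=1000
5: · MOVHI
6: · MOVGT
7: ✓ CMP  NZCV=0000
8: · MOVHI
9: · ADDCS

VAL = 0xc1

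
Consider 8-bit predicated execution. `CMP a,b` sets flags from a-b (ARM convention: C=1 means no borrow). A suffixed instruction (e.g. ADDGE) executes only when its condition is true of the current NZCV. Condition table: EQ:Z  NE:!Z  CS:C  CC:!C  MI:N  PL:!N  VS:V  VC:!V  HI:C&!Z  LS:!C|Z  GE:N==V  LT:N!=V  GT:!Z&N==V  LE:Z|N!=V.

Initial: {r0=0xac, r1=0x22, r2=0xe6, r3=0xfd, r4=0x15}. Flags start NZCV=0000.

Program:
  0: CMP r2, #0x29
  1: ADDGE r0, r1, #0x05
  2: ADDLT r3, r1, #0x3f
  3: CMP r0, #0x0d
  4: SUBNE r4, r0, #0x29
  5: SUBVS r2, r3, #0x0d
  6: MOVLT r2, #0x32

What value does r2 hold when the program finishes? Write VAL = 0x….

0: ✓ CMP  NZCV=1010
1: · ADDGE
2: ✓ ADDLT  r3←0x61
3: ✓ CMP  NZCV=1010
4: ✓ SUBNE  r4←0x83
5: · SUBVS
6: ✓ MOVLT  r2←0x32

VAL = 0x32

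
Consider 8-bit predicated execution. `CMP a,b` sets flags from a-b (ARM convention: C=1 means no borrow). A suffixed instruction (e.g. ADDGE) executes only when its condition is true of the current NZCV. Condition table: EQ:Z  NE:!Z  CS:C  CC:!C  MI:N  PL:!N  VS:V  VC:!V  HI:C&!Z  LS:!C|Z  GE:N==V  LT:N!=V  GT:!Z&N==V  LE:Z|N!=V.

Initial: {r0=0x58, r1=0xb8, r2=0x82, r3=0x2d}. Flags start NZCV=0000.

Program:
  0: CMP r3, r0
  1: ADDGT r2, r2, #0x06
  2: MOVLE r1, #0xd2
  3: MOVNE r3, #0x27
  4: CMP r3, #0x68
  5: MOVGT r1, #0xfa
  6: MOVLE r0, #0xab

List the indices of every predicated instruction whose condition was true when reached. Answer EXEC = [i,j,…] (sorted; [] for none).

0: ✓ CMP  NZCV=1000
1: · ADDGT
2: ✓ MOVLE  r1←0xd2
3: ✓ MOVNE  r3←0x27
4: ✓ CMP  NZCV=1000
5: · MOVGT
6: ✓ MOVLE  r0←0xab

EXEC = [2,3,6]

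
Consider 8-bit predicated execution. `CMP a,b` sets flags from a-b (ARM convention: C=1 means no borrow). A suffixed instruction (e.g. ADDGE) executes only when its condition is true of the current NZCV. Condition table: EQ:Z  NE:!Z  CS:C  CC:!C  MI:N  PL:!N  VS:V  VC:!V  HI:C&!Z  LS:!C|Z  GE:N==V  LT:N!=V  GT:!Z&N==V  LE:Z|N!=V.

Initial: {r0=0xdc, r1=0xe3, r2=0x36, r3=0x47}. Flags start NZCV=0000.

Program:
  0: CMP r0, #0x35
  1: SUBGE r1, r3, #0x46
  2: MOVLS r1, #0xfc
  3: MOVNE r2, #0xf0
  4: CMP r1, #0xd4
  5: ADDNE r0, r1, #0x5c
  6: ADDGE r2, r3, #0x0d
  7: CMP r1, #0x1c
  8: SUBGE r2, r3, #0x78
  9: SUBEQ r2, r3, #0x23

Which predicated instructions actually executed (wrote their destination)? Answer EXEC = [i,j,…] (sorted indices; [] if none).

EXEC = [3,5,6]

[0] flags=1010 → (cmp)
[1] flags=1010 GE?F → skip
[2] flags=1010 LS?F → skip
[3] flags=1010 NE?T → r2=0xf0
[4] flags=0010 → (cmp)
[5] flags=0010 NE?T → r0=0x3f
[6] flags=0010 GE?T → r2=0x54
[7] flags=1010 → (cmp)
[8] flags=1010 GE?F → skip
[9] flags=1010 EQ?F → skip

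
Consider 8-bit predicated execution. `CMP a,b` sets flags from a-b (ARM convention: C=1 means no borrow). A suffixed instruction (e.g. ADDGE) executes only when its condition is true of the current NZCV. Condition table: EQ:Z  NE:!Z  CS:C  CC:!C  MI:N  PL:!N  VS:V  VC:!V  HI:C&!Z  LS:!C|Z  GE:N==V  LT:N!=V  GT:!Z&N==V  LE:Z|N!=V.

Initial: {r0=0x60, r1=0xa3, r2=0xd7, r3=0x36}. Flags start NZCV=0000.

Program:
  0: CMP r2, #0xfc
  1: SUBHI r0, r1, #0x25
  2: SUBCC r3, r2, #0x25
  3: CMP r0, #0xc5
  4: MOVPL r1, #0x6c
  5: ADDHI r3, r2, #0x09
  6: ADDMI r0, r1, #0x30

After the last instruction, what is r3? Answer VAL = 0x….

[0] flags=1000 → (cmp)
[1] flags=1000 HI?F → skip
[2] flags=1000 CC?T → r3=0xb2
[3] flags=1001 → (cmp)
[4] flags=1001 PL?F → skip
[5] flags=1001 HI?F → skip
[6] flags=1001 MI?T → r0=0xd3

VAL = 0xb2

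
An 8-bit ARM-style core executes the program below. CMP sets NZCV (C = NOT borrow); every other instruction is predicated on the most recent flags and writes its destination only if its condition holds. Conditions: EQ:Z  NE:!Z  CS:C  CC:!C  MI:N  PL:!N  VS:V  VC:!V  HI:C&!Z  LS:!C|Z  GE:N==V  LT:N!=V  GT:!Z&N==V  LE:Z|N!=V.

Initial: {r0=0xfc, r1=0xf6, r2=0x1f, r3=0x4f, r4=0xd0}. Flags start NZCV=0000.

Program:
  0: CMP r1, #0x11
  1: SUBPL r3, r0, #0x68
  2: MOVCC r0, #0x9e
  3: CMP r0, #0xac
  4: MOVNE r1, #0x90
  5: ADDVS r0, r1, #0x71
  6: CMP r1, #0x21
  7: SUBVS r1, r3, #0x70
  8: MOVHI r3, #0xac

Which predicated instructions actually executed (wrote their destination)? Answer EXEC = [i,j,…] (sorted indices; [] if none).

EXEC = [4,7,8]

[0] flags=1010 → (cmp)
[1] flags=1010 PL?F → skip
[2] flags=1010 CC?F → skip
[3] flags=0010 → (cmp)
[4] flags=0010 NE?T → r1=0x90
[5] flags=0010 VS?F → skip
[6] flags=0011 → (cmp)
[7] flags=0011 VS?T → r1=0xdf
[8] flags=0011 HI?T → r3=0xac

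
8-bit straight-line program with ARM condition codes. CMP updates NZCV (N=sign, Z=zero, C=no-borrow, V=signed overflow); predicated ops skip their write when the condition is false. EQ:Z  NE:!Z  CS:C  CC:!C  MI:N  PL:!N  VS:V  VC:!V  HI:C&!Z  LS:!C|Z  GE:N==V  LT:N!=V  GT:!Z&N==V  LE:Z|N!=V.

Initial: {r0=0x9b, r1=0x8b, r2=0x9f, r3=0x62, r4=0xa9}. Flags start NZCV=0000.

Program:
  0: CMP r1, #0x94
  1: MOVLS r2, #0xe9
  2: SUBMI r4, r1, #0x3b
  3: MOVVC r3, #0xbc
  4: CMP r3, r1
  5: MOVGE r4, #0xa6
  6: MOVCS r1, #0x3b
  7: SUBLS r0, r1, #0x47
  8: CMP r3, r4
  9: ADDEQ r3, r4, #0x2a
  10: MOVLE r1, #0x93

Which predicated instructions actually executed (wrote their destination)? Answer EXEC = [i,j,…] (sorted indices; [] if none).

EXEC = [1,2,3,5,6]

[0] flags=1000 → (cmp)
[1] flags=1000 LS?T → r2=0xe9
[2] flags=1000 MI?T → r4=0x50
[3] flags=1000 VC?T → r3=0xbc
[4] flags=0010 → (cmp)
[5] flags=0010 GE?T → r4=0xa6
[6] flags=0010 CS?T → r1=0x3b
[7] flags=0010 LS?F → skip
[8] flags=0010 → (cmp)
[9] flags=0010 EQ?F → skip
[10] flags=0010 LE?F → skip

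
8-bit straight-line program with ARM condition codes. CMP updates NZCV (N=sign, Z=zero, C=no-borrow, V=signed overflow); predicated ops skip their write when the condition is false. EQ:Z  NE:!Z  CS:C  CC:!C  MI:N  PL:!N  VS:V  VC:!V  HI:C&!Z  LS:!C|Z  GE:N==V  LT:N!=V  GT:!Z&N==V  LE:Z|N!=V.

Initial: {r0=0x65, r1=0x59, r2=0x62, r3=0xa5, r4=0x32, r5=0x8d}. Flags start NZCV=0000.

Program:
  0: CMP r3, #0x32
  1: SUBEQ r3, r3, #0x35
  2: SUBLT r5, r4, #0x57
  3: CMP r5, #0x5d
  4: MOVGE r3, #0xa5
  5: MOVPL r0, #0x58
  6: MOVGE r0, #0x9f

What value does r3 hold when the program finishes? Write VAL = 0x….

VAL = 0xa5

0: ✓ CMP  NZCV=0011
1: · SUBEQ
2: ✓ SUBLT  r5←0xdb
3: ✓ CMP  NZCV=0011
4: · MOVGE
5: ✓ MOVPL  r0←0x58
6: · MOVGE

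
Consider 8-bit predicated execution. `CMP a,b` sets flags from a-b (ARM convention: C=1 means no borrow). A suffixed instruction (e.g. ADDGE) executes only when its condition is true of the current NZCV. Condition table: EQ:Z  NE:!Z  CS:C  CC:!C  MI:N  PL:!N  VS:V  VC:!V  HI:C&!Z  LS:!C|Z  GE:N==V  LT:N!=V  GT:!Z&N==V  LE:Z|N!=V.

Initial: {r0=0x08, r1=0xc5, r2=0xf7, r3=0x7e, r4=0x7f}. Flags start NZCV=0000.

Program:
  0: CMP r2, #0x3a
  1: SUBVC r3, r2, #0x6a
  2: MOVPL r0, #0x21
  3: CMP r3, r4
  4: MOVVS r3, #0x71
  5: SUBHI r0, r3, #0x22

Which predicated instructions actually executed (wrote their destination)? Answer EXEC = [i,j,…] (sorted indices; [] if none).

EXEC = [1,4,5]

0: ✓ CMP  NZCV=1010
1: ✓ SUBVC  r3←0x8d
2: · MOVPL
3: ✓ CMP  NZCV=0011
4: ✓ MOVVS  r3←0x71
5: ✓ SUBHI  r0←0x4f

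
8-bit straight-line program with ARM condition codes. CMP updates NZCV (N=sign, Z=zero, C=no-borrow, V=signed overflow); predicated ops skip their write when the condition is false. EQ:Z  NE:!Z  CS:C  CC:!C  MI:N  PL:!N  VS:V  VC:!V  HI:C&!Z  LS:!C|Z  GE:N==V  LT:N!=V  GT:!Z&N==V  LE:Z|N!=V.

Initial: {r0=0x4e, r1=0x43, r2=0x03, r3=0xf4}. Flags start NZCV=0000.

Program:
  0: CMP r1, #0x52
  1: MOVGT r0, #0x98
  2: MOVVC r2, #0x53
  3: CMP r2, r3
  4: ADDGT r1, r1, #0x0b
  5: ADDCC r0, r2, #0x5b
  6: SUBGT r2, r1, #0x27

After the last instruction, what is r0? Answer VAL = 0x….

0: ✓ CMP  NZCV=1000
1: · MOVGT
2: ✓ MOVVC  r2←0x53
3: ✓ CMP  NZCV=0000
4: ✓ ADDGT  r1←0x4e
5: ✓ ADDCC  r0←0xae
6: ✓ SUBGT  r2←0x27

VAL = 0xae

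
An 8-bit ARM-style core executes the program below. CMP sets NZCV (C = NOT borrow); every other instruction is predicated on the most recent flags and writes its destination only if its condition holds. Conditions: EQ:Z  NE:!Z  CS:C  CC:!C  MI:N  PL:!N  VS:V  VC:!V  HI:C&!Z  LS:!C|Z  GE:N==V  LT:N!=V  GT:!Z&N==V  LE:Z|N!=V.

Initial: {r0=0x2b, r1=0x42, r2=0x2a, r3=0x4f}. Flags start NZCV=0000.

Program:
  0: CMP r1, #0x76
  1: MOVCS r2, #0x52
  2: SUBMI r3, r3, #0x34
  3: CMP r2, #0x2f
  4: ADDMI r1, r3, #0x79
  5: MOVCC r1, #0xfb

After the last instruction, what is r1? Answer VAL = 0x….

0: ✓ CMP  NZCV=1000
1: · MOVCS
2: ✓ SUBMI  r3←0x1b
3: ✓ CMP  NZCV=1000
4: ✓ ADDMI  r1←0x94
5: ✓ MOVCC  r1←0xfb

VAL = 0xfb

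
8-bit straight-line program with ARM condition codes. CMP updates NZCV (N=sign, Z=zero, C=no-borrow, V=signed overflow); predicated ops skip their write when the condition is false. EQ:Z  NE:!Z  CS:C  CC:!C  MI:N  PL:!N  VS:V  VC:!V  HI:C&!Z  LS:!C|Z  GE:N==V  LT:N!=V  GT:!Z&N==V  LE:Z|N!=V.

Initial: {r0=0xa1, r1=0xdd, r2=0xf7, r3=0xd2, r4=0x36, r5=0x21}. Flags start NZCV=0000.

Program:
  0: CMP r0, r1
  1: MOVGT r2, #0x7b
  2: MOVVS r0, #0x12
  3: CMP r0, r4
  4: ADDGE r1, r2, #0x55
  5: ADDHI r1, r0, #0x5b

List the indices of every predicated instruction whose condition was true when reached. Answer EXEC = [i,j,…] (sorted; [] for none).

0: ✓ CMP  NZCV=1000
1: · MOVGT
2: · MOVVS
3: ✓ CMP  NZCV=0011
4: · ADDGE
5: ✓ ADDHI  r1←0xfc

EXEC = [5]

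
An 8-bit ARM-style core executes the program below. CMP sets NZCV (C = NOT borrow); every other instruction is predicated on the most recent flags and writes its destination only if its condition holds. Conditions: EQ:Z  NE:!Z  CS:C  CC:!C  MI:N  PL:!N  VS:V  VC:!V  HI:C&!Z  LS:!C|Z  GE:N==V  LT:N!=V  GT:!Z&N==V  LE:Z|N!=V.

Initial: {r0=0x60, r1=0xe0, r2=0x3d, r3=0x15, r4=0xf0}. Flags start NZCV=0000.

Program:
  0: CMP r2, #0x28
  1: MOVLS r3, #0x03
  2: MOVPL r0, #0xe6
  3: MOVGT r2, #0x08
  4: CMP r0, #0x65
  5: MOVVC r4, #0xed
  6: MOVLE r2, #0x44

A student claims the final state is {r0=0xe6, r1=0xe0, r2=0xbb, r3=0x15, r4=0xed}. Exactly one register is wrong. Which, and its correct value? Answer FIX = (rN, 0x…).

FIX = (r2, 0x44)

[0] flags=0010 → (cmp)
[1] flags=0010 LS?F → skip
[2] flags=0010 PL?T → r0=0xe6
[3] flags=0010 GT?T → r2=0x08
[4] flags=1010 → (cmp)
[5] flags=1010 VC?T → r4=0xed
[6] flags=1010 LE?T → r2=0x44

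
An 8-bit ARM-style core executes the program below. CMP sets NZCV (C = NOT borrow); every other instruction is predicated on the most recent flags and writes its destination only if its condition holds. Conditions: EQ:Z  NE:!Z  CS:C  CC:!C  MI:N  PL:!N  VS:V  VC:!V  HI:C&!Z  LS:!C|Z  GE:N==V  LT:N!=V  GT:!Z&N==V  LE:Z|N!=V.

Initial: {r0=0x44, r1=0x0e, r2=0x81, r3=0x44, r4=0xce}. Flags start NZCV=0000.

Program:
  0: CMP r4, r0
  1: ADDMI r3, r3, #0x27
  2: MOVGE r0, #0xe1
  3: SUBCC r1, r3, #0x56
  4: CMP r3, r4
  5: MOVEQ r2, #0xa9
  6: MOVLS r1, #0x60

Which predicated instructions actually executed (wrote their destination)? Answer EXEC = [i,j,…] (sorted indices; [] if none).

0: ✓ CMP  NZCV=1010
1: ✓ ADDMI  r3←0x6b
2: · MOVGE
3: · SUBCC
4: ✓ CMP  NZCV=1001
5: · MOVEQ
6: ✓ MOVLS  r1←0x60

EXEC = [1,6]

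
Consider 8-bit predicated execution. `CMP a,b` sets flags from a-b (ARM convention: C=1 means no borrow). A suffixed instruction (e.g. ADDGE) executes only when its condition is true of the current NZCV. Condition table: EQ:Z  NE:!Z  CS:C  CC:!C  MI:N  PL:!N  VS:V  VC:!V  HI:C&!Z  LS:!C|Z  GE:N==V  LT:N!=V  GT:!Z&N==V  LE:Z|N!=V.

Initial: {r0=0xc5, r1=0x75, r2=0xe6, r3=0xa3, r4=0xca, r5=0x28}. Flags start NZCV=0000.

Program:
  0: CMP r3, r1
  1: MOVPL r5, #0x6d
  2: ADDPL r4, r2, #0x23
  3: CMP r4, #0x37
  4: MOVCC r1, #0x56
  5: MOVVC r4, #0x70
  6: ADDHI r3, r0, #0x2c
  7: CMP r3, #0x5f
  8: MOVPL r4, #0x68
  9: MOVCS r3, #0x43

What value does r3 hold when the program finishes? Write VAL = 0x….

[0] flags=0011 → (cmp)
[1] flags=0011 PL?T → r5=0x6d
[2] flags=0011 PL?T → r4=0x09
[3] flags=1000 → (cmp)
[4] flags=1000 CC?T → r1=0x56
[5] flags=1000 VC?T → r4=0x70
[6] flags=1000 HI?F → skip
[7] flags=0011 → (cmp)
[8] flags=0011 PL?T → r4=0x68
[9] flags=0011 CS?T → r3=0x43

VAL = 0x43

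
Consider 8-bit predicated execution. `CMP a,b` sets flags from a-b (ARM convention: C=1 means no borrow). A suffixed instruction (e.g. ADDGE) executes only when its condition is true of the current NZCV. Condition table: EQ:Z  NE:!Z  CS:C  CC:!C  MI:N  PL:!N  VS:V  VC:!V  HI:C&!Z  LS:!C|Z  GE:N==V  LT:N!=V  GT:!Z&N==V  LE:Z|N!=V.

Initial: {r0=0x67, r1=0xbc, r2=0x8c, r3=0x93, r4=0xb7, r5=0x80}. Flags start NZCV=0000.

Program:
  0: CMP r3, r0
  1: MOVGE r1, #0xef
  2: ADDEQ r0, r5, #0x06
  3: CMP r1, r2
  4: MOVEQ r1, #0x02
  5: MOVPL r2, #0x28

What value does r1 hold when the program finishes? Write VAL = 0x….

VAL = 0xbc

0: ✓ CMP  NZCV=0011
1: · MOVGE
2: · ADDEQ
3: ✓ CMP  NZCV=0010
4: · MOVEQ
5: ✓ MOVPL  r2←0x28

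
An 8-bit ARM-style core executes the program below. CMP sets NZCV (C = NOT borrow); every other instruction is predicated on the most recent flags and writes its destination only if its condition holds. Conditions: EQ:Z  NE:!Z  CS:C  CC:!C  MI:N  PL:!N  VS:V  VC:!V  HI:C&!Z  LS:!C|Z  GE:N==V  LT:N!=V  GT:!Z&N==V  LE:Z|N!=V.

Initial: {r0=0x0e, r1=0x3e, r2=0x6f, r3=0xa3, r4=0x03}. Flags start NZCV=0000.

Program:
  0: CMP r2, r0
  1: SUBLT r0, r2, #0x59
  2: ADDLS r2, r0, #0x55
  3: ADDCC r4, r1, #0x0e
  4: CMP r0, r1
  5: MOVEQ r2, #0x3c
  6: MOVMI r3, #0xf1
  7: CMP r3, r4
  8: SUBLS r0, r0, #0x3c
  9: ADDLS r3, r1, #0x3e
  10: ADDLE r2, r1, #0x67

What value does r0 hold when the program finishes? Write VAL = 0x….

VAL = 0x0e

[0] flags=0010 → (cmp)
[1] flags=0010 LT?F → skip
[2] flags=0010 LS?F → skip
[3] flags=0010 CC?F → skip
[4] flags=1000 → (cmp)
[5] flags=1000 EQ?F → skip
[6] flags=1000 MI?T → r3=0xf1
[7] flags=1010 → (cmp)
[8] flags=1010 LS?F → skip
[9] flags=1010 LS?F → skip
[10] flags=1010 LE?T → r2=0xa5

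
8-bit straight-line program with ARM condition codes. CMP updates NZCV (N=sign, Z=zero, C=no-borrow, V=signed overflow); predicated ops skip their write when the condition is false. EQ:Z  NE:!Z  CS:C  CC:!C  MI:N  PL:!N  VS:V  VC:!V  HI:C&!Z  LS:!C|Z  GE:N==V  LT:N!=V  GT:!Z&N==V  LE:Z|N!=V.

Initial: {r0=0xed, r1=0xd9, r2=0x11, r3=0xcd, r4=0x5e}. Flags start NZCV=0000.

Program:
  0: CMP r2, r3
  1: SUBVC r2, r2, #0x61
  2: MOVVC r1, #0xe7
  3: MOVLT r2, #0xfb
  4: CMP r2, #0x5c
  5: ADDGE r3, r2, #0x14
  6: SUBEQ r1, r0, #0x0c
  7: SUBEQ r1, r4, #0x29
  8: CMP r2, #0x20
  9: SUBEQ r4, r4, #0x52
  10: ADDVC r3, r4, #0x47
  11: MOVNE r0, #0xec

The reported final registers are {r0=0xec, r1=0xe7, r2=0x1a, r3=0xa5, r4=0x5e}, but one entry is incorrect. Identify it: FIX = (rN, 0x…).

0: ✓ CMP  NZCV=0000
1: ✓ SUBVC  r2←0xb0
2: ✓ MOVVC  r1←0xe7
3: · MOVLT
4: ✓ CMP  NZCV=0011
5: · ADDGE
6: · SUBEQ
7: · SUBEQ
8: ✓ CMP  NZCV=1010
9: · SUBEQ
10: ✓ ADDVC  r3←0xa5
11: ✓ MOVNE  r0←0xec

FIX = (r2, 0xb0)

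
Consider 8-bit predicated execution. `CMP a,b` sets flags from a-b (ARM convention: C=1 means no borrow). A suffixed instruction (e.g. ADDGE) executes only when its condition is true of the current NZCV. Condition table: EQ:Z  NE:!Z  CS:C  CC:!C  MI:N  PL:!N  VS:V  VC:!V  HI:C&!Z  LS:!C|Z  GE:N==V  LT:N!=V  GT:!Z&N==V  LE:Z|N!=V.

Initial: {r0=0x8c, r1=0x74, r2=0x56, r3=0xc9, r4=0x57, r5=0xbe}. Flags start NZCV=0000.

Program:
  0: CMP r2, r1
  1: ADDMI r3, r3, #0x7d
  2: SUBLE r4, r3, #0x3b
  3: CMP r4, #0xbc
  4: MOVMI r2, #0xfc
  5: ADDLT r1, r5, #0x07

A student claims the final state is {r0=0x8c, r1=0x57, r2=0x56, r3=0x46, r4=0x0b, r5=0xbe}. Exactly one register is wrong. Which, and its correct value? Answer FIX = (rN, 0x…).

[0] flags=1000 → (cmp)
[1] flags=1000 MI?T → r3=0x46
[2] flags=1000 LE?T → r4=0x0b
[3] flags=0000 → (cmp)
[4] flags=0000 MI?F → skip
[5] flags=0000 LT?F → skip

FIX = (r1, 0x74)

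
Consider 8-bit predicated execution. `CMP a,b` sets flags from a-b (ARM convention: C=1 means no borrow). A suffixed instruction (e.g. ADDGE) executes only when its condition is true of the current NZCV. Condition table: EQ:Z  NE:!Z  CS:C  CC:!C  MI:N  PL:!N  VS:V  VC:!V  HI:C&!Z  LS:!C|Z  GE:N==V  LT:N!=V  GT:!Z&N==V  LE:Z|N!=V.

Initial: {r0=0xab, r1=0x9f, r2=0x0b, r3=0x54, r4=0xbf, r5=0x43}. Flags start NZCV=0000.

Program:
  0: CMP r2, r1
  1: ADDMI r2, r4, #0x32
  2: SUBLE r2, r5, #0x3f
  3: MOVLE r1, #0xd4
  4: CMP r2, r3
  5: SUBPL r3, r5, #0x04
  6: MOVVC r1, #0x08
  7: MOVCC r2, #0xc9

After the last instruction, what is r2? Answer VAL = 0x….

VAL = 0xc9

0: ✓ CMP  NZCV=0000
1: · ADDMI
2: · SUBLE
3: · MOVLE
4: ✓ CMP  NZCV=1000
5: · SUBPL
6: ✓ MOVVC  r1←0x08
7: ✓ MOVCC  r2←0xc9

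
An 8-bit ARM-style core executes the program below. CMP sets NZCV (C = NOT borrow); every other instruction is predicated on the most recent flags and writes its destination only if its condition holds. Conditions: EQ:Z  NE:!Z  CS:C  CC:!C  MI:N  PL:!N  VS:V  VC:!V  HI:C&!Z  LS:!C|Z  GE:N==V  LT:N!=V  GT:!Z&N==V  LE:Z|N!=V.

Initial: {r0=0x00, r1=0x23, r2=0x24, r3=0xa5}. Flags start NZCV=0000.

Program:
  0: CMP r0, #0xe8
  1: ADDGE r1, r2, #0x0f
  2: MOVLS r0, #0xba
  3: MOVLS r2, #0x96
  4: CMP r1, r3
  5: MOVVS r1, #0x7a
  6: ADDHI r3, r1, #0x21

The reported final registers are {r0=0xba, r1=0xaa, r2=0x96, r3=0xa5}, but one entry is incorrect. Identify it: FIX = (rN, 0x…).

0: ✓ CMP  NZCV=0000
1: ✓ ADDGE  r1←0x33
2: ✓ MOVLS  r0←0xba
3: ✓ MOVLS  r2←0x96
4: ✓ CMP  NZCV=1001
5: ✓ MOVVS  r1←0x7a
6: · ADDHI

FIX = (r1, 0x7a)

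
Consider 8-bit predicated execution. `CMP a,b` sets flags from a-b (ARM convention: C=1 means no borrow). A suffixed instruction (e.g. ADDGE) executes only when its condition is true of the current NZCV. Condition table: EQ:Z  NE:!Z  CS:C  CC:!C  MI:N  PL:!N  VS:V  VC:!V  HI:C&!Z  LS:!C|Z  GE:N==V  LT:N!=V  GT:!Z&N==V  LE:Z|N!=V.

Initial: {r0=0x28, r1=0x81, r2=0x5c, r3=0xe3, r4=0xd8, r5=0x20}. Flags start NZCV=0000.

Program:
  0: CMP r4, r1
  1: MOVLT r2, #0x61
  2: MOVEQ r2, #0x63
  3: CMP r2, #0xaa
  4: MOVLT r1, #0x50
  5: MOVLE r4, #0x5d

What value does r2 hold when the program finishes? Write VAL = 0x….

VAL = 0x5c

[0] flags=0010 → (cmp)
[1] flags=0010 LT?F → skip
[2] flags=0010 EQ?F → skip
[3] flags=1001 → (cmp)
[4] flags=1001 LT?F → skip
[5] flags=1001 LE?F → skip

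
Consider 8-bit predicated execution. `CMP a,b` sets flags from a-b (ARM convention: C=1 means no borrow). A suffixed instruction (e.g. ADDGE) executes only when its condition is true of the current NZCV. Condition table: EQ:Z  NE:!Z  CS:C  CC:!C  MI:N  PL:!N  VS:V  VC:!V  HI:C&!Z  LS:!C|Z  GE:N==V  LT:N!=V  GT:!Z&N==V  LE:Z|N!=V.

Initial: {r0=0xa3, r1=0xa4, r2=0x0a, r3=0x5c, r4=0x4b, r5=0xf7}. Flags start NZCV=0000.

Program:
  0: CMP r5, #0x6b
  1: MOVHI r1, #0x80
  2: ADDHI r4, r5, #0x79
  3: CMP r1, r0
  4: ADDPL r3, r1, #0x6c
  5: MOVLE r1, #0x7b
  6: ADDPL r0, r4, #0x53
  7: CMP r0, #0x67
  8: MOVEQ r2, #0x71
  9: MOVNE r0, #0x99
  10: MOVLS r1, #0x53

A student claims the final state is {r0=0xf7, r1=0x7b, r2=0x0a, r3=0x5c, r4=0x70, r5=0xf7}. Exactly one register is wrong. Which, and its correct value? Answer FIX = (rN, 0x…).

[0] flags=1010 → (cmp)
[1] flags=1010 HI?T → r1=0x80
[2] flags=1010 HI?T → r4=0x70
[3] flags=1000 → (cmp)
[4] flags=1000 PL?F → skip
[5] flags=1000 LE?T → r1=0x7b
[6] flags=1000 PL?F → skip
[7] flags=0011 → (cmp)
[8] flags=0011 EQ?F → skip
[9] flags=0011 NE?T → r0=0x99
[10] flags=0011 LS?F → skip

FIX = (r0, 0x99)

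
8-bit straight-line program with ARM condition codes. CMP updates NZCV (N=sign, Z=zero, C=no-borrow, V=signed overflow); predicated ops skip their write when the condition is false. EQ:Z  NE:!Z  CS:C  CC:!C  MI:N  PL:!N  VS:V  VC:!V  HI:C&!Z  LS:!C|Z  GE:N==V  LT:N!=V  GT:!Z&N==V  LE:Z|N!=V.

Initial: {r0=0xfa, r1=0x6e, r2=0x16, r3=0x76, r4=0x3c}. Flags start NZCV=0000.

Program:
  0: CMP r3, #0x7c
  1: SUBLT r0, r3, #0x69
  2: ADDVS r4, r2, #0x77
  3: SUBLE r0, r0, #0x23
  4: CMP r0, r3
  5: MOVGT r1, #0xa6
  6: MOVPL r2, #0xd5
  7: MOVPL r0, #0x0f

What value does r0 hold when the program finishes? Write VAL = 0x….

0: ✓ CMP  NZCV=1000
1: ✓ SUBLT  r0←0x0d
2: · ADDVS
3: ✓ SUBLE  r0←0xea
4: ✓ CMP  NZCV=0011
5: · MOVGT
6: ✓ MOVPL  r2←0xd5
7: ✓ MOVPL  r0←0x0f

VAL = 0x0f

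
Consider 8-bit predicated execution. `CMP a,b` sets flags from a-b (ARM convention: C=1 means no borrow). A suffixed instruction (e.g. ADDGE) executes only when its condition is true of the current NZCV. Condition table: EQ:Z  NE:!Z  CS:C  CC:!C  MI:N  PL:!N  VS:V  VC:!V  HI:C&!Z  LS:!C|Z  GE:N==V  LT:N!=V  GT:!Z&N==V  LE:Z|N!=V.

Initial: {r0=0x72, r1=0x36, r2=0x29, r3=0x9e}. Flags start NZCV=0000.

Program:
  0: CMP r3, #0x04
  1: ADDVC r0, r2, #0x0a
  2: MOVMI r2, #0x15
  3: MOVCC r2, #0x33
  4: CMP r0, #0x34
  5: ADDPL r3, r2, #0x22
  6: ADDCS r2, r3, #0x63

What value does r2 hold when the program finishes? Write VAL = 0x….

VAL = 0x15

[0] flags=1010 → (cmp)
[1] flags=1010 VC?T → r0=0x33
[2] flags=1010 MI?T → r2=0x15
[3] flags=1010 CC?F → skip
[4] flags=1000 → (cmp)
[5] flags=1000 PL?F → skip
[6] flags=1000 CS?F → skip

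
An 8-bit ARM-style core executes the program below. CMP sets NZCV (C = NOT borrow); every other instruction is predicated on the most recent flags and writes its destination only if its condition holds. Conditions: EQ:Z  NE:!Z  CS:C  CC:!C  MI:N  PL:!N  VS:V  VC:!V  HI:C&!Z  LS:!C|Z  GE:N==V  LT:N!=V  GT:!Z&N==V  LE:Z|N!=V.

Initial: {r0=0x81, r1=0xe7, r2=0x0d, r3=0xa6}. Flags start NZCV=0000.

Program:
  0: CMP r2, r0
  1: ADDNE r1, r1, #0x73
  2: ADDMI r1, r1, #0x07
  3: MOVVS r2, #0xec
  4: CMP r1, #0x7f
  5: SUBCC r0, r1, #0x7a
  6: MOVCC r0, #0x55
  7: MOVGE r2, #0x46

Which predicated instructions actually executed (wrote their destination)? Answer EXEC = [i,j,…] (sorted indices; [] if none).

[0] flags=1001 → (cmp)
[1] flags=1001 NE?T → r1=0x5a
[2] flags=1001 MI?T → r1=0x61
[3] flags=1001 VS?T → r2=0xec
[4] flags=1000 → (cmp)
[5] flags=1000 CC?T → r0=0xe7
[6] flags=1000 CC?T → r0=0x55
[7] flags=1000 GE?F → skip

EXEC = [1,2,3,5,6]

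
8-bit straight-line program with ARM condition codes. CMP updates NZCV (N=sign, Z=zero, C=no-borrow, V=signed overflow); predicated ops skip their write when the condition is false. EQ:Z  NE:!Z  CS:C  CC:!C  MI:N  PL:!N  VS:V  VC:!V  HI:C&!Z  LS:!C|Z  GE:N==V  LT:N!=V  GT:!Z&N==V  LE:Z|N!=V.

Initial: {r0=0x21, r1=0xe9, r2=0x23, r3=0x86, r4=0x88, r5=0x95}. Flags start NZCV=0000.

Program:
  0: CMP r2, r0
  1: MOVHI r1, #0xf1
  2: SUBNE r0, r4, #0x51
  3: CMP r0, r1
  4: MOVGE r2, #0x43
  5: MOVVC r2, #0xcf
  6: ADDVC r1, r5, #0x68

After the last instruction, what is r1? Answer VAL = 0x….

VAL = 0xfd

0: ✓ CMP  NZCV=0010
1: ✓ MOVHI  r1←0xf1
2: ✓ SUBNE  r0←0x37
3: ✓ CMP  NZCV=0000
4: ✓ MOVGE  r2←0x43
5: ✓ MOVVC  r2←0xcf
6: ✓ ADDVC  r1←0xfd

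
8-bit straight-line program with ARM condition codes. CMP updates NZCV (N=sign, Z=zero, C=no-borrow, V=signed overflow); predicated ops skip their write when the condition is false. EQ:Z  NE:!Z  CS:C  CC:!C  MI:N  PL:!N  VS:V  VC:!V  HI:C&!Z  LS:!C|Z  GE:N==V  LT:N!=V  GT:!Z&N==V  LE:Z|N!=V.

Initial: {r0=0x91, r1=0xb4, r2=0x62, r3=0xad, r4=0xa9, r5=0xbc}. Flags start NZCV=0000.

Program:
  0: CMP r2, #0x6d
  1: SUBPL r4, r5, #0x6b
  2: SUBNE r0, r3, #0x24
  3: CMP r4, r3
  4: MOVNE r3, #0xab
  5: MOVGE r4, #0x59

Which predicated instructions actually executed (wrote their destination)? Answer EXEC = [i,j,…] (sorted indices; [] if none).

EXEC = [2,4]

0: ✓ CMP  NZCV=1000
1: · SUBPL
2: ✓ SUBNE  r0←0x89
3: ✓ CMP  NZCV=1000
4: ✓ MOVNE  r3←0xab
5: · MOVGE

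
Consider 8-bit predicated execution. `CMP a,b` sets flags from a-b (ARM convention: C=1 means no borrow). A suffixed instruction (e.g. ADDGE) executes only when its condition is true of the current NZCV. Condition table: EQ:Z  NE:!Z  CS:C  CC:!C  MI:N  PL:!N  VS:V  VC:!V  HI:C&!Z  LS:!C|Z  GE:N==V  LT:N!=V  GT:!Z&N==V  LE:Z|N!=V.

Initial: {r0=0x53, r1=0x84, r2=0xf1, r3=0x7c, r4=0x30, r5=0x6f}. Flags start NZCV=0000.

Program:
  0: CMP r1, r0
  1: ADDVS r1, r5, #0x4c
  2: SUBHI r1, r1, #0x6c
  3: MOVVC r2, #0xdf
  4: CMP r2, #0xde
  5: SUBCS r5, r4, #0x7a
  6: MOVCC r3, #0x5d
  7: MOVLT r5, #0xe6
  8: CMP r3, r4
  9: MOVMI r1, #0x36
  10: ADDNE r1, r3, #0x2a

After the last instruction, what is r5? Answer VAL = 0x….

0: ✓ CMP  NZCV=0011
1: ✓ ADDVS  r1←0xbb
2: ✓ SUBHI  r1←0x4f
3: · MOVVC
4: ✓ CMP  NZCV=0010
5: ✓ SUBCS  r5←0xb6
6: · MOVCC
7: · MOVLT
8: ✓ CMP  NZCV=0010
9: · MOVMI
10: ✓ ADDNE  r1←0xa6

VAL = 0xb6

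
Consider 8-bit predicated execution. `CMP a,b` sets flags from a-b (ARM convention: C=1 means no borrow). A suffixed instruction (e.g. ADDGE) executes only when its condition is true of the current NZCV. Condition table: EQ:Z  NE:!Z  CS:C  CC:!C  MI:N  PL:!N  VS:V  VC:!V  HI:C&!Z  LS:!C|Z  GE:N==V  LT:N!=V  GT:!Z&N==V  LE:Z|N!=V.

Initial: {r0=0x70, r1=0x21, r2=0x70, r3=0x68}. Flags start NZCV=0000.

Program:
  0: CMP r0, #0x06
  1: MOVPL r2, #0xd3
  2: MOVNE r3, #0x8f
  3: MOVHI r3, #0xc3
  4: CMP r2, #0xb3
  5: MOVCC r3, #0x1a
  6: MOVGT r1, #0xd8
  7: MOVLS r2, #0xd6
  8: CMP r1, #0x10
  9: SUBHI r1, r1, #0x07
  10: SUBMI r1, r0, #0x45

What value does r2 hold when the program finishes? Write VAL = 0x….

[0] flags=0010 → (cmp)
[1] flags=0010 PL?T → r2=0xd3
[2] flags=0010 NE?T → r3=0x8f
[3] flags=0010 HI?T → r3=0xc3
[4] flags=0010 → (cmp)
[5] flags=0010 CC?F → skip
[6] flags=0010 GT?T → r1=0xd8
[7] flags=0010 LS?F → skip
[8] flags=1010 → (cmp)
[9] flags=1010 HI?T → r1=0xd1
[10] flags=1010 MI?T → r1=0x2b

VAL = 0xd3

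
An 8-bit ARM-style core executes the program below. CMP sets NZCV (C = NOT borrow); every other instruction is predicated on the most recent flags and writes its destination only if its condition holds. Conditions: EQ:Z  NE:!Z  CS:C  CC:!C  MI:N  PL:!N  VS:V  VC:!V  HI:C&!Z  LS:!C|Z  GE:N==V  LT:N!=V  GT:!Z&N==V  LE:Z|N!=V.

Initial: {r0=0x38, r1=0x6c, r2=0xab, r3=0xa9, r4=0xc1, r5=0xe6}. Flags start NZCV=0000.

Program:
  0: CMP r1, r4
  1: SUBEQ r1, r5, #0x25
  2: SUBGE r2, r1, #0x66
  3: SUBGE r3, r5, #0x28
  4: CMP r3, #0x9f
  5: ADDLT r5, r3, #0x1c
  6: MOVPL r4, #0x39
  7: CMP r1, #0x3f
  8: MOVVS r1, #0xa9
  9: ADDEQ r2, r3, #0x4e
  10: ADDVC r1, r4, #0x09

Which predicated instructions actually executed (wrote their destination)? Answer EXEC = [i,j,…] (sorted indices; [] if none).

[0] flags=1001 → (cmp)
[1] flags=1001 EQ?F → skip
[2] flags=1001 GE?T → r2=0x06
[3] flags=1001 GE?T → r3=0xbe
[4] flags=0010 → (cmp)
[5] flags=0010 LT?F → skip
[6] flags=0010 PL?T → r4=0x39
[7] flags=0010 → (cmp)
[8] flags=0010 VS?F → skip
[9] flags=0010 EQ?F → skip
[10] flags=0010 VC?T → r1=0x42

EXEC = [2,3,6,10]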